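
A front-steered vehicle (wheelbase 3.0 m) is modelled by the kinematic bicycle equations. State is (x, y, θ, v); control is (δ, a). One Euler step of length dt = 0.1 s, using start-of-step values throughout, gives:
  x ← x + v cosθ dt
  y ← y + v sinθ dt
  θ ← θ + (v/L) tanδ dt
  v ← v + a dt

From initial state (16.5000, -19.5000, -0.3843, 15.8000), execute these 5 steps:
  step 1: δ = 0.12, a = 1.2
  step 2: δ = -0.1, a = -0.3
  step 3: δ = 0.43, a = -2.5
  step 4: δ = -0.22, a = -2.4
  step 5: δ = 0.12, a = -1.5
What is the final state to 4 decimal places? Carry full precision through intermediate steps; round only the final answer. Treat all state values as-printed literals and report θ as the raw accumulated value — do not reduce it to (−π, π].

after step 1 (δ=0.12, a=1.2): (17.964757, -20.092358, -0.320795, 15.920000)
after step 2 (δ=-0.1, a=-0.3): (19.475541, -20.594349, -0.374039, 15.890000)
after step 3 (δ=0.43, a=-2.5): (20.954676, -21.174935, -0.131123, 15.640000)
after step 4 (δ=-0.22, a=-2.4): (22.505250, -21.379424, -0.247703, 15.400000)
after step 5 (δ=0.12, a=-1.5): (23.998246, -21.756998, -0.185806, 15.250000)

(23.9982, -21.7570, -0.1858, 15.2500)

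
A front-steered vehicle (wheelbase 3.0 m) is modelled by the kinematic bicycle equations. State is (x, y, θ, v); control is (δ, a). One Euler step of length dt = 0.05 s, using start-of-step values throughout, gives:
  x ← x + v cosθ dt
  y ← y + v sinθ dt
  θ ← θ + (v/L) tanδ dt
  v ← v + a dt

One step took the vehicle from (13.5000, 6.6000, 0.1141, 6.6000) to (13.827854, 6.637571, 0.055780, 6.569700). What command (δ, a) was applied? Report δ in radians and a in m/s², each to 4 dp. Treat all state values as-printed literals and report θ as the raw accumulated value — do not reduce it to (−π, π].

δ = -0.4875, a = -0.6060

a = (v'−v)/dt = (-0.030300)/0.05 = -0.6060
Δθ = θ'−θ = -0.058320;  (v·dt/L) = 6.6000·0.05/3.0 = 0.110000
tan δ = Δθ·L/(v·dt) = -0.530182  →  δ = -0.4875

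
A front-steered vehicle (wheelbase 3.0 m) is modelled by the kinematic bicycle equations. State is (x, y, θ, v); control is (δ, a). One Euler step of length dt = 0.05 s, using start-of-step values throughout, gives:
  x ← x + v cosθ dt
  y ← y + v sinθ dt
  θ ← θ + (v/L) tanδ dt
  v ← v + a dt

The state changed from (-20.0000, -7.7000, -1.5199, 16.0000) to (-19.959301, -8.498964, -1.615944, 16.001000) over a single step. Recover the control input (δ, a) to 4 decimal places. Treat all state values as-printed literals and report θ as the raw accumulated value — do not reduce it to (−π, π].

δ = -0.3457, a = 0.0200

a = (v'−v)/dt = (0.001000)/0.05 = 0.0200
Δθ = θ'−θ = -0.096044;  (v·dt/L) = 16.0000·0.05/3.0 = 0.266667
tan δ = Δθ·L/(v·dt) = -0.360165  →  δ = -0.3457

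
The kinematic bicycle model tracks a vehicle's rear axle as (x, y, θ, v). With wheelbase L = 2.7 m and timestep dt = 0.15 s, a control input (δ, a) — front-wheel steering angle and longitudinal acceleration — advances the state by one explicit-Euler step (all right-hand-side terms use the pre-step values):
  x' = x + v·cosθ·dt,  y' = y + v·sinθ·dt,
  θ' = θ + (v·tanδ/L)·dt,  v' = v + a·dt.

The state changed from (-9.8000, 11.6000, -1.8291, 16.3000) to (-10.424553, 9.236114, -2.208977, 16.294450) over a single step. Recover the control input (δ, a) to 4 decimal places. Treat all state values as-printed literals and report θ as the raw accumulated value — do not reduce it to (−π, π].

δ = -0.3972, a = -0.0370

a = (v'−v)/dt = (-0.005550)/0.15 = -0.0370
Δθ = θ'−θ = -0.379877;  (v·dt/L) = 16.3000·0.15/2.7 = 0.905556
tan δ = Δθ·L/(v·dt) = -0.419496  →  δ = -0.3972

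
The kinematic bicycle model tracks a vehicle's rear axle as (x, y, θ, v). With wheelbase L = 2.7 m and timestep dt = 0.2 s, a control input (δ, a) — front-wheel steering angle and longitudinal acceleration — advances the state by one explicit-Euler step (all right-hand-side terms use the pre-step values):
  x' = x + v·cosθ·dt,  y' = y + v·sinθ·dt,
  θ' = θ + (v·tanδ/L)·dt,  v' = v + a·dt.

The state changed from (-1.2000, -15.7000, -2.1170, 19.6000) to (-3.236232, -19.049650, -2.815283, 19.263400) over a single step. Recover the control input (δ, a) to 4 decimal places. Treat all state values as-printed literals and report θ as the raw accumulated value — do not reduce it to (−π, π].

δ = -0.4483, a = -1.6830

a = (v'−v)/dt = (-0.336600)/0.2 = -1.6830
Δθ = θ'−θ = -0.698283;  (v·dt/L) = 19.6000·0.2/2.7 = 1.451852
tan δ = Δθ·L/(v·dt) = -0.480960  →  δ = -0.4483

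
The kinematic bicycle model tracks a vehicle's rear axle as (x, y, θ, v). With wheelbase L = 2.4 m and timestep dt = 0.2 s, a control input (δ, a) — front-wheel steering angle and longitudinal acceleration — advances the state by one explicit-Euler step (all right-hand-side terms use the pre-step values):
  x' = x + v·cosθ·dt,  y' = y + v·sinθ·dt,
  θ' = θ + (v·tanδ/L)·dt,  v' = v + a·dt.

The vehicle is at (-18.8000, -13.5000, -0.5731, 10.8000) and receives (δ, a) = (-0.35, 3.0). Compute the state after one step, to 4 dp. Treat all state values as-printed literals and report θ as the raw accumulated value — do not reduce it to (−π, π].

(-16.9851, -14.6712, -0.9016, 11.4000)

x' = -18.8000 + 10.8000·cos(-0.5731)·0.2 = -16.9851
y' = -13.5000 + 10.8000·sin(-0.5731)·0.2 = -14.6712
θ' = -0.5731 + (10.8000/2.4)·tan(-0.35)·0.2 = -0.9016
v' = 10.8000 + 3.0000·0.2 = 11.4000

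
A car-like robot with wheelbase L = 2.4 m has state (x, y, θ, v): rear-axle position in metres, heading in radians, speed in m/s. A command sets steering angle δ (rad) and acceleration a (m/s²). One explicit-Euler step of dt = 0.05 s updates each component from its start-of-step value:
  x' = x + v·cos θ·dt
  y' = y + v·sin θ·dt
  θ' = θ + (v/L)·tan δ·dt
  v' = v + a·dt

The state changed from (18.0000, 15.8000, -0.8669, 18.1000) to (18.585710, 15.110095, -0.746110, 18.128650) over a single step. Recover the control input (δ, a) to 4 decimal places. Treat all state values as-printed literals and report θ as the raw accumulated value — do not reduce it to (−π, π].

δ = 0.3100, a = 0.5730

a = (v'−v)/dt = (0.028650)/0.05 = 0.5730
Δθ = θ'−θ = 0.120790;  (v·dt/L) = 18.1000·0.05/2.4 = 0.377083
tan δ = Δθ·L/(v·dt) = 0.320327  →  δ = 0.3100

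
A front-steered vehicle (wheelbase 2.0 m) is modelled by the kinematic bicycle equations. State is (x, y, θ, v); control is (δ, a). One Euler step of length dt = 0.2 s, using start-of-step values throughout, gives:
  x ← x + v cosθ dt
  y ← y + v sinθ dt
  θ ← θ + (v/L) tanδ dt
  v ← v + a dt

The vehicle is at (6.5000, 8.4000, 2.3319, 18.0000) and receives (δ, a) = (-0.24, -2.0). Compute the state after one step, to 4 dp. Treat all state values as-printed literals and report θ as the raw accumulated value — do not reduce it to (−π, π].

(4.0170, 11.0067, 1.8914, 17.6000)

x' = 6.5000 + 18.0000·cos(2.3319)·0.2 = 4.0170
y' = 8.4000 + 18.0000·sin(2.3319)·0.2 = 11.0067
θ' = 2.3319 + (18.0000/2.0)·tan(-0.24)·0.2 = 1.8914
v' = 18.0000 − 2.0000·0.2 = 17.6000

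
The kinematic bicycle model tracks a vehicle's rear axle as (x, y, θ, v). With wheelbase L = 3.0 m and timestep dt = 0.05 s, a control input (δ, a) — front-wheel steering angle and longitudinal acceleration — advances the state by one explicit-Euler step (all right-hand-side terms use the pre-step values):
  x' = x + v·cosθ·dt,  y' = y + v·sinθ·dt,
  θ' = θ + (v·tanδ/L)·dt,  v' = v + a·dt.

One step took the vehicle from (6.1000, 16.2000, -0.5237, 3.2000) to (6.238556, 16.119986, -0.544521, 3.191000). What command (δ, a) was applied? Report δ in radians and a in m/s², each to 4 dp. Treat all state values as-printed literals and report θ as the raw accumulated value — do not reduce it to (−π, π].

δ = -0.3722, a = -0.1800

a = (v'−v)/dt = (-0.009000)/0.05 = -0.1800
Δθ = θ'−θ = -0.020821;  (v·dt/L) = 3.2000·0.05/3.0 = 0.053333
tan δ = Δθ·L/(v·dt) = -0.390394  →  δ = -0.3722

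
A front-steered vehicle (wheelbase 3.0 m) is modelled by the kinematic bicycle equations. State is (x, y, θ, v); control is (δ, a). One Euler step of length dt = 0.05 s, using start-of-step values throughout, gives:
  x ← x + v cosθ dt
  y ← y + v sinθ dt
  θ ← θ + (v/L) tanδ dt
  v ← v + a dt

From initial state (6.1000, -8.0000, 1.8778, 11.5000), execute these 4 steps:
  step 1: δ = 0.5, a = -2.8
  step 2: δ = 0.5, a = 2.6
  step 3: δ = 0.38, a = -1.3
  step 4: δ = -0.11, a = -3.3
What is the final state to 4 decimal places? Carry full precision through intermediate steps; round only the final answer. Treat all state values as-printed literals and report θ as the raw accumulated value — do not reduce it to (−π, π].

(5.0973, -5.9573, 2.1414, 11.2600)

after step 1 (δ=0.5, a=-2.8): (5.926233, -7.451885, 1.982508, 11.360000)
after step 2 (δ=0.5, a=2.6): (5.698931, -6.931349, 2.085941, 11.490000)
after step 3 (δ=0.38, a=-1.3): (5.415898, -6.431407, 2.162429, 11.425000)
after step 4 (δ=-0.11, a=-3.3): (5.097302, -5.957251, 2.141398, 11.260000)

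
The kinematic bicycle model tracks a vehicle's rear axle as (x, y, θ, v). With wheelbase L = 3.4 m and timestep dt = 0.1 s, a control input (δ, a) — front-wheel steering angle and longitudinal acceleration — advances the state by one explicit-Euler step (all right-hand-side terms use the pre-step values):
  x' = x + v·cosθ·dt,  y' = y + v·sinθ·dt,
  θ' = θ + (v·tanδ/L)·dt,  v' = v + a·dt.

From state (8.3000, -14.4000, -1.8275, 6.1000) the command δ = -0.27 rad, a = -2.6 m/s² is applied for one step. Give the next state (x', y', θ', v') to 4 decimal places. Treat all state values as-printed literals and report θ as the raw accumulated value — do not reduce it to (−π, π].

(8.1451, -14.9900, -1.8772, 5.8400)

x' = 8.3000 + 6.1000·cos(-1.8275)·0.1 = 8.1451
y' = -14.4000 + 6.1000·sin(-1.8275)·0.1 = -14.9900
θ' = -1.8275 + (6.1000/3.4)·tan(-0.27)·0.1 = -1.8772
v' = 6.1000 − 2.6000·0.1 = 5.8400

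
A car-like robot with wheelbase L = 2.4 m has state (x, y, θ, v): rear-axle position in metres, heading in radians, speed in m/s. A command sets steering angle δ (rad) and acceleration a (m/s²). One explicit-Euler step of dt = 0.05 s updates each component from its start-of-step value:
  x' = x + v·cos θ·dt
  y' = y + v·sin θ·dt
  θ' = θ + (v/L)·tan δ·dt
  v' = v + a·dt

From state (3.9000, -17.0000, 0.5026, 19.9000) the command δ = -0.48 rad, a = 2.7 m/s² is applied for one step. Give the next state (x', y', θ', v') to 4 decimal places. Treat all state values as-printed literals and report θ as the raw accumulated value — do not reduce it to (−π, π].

x' = 3.9000 + 19.9000·cos(0.5026)·0.05 = 4.7720
y' = -17.0000 + 19.9000·sin(0.5026)·0.05 = -16.5207
θ' = 0.5026 + (19.9000/2.4)·tan(-0.48)·0.05 = 0.2868
v' = 19.9000 + 2.7000·0.05 = 20.0350

(4.7720, -16.5207, 0.2868, 20.0350)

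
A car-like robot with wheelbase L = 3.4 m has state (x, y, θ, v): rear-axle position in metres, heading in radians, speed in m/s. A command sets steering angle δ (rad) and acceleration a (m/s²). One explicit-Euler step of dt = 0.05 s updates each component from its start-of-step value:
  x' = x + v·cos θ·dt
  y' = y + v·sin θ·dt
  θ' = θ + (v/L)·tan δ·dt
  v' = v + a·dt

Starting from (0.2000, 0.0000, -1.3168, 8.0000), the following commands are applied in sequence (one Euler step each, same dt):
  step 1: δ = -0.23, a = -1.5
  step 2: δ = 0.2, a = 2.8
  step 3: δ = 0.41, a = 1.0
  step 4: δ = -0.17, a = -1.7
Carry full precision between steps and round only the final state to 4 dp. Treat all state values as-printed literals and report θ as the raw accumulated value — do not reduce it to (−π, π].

after step 1 (δ=-0.23, a=-1.5): (0.300510, -0.387166, -1.344346, 7.925000)
after step 2 (δ=0.2, a=2.8): (0.389476, -0.773300, -1.320722, 8.065000)
after step 3 (δ=0.41, a=1.0): (0.489270, -1.164006, -1.269173, 8.115000)
after step 4 (δ=-0.17, a=-1.7): (0.609807, -1.551439, -1.289658, 8.030000)

(0.6098, -1.5514, -1.2897, 8.0300)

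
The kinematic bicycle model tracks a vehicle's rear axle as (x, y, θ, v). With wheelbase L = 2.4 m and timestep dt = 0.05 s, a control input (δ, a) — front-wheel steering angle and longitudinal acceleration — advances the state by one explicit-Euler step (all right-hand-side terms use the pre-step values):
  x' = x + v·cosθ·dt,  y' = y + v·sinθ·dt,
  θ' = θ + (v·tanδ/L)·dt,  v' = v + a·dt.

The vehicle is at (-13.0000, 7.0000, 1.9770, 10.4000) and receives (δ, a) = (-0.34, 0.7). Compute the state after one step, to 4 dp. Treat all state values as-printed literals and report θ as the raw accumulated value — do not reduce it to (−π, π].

x' = -13.0000 + 10.4000·cos(1.9770)·0.05 = -13.2055
y' = 7.0000 + 10.4000·sin(1.9770)·0.05 = 7.4777
θ' = 1.9770 + (10.4000/2.4)·tan(-0.34)·0.05 = 1.9004
v' = 10.4000 + 0.7000·0.05 = 10.4350

(-13.2055, 7.4777, 1.9004, 10.4350)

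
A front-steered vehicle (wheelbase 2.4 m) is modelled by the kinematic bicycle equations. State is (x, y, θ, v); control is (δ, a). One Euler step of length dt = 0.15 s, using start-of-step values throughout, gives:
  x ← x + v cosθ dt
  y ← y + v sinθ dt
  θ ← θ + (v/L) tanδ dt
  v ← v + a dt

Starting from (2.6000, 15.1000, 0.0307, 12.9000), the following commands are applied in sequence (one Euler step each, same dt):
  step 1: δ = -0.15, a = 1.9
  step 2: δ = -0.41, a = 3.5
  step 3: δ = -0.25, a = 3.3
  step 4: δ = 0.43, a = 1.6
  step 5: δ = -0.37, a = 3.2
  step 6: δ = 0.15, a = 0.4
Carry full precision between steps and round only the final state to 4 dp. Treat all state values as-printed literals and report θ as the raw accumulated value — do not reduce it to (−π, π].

after step 1 (δ=-0.15, a=1.9): (4.534088, 15.159395, -0.091153, 13.185000)
after step 2 (δ=-0.41, a=3.5): (6.503628, 14.979367, -0.449316, 13.710000)
after step 3 (δ=-0.25, a=3.3): (8.356008, 14.086127, -0.668112, 14.205000)
after step 4 (δ=0.43, a=1.6): (10.028631, 12.766117, -0.260943, 14.445000)
after step 5 (δ=-0.37, a=3.2): (12.122031, 12.207114, -0.611110, 14.925000)
after step 6 (δ=0.15, a=0.4): (13.955593, 10.922570, -0.470130, 14.985000)

(13.9556, 10.9226, -0.4701, 14.9850)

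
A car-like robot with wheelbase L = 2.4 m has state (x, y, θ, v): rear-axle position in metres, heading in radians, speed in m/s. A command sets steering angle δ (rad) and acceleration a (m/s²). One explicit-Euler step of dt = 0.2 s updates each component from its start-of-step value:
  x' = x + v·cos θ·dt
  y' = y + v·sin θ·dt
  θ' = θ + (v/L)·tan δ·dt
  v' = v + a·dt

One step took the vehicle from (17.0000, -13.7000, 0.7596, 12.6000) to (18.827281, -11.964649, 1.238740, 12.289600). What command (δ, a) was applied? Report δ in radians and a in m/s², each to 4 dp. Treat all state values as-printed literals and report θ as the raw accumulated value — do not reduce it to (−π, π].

δ = 0.4281, a = -1.5520

a = (v'−v)/dt = (-0.310400)/0.2 = -1.5520
Δθ = θ'−θ = 0.479140;  (v·dt/L) = 12.6000·0.2/2.4 = 1.050000
tan δ = Δθ·L/(v·dt) = 0.456324  →  δ = 0.4281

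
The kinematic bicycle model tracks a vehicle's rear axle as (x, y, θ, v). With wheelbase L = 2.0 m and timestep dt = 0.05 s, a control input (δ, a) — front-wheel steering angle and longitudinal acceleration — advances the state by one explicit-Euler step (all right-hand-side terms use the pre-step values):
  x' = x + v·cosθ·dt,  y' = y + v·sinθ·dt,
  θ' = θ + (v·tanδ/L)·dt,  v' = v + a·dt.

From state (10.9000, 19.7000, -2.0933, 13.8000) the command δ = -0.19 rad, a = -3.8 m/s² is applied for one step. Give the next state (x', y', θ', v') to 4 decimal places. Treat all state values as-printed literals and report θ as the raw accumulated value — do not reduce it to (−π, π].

x' = 10.9000 + 13.8000·cos(-2.0933)·0.05 = 10.5557
y' = 19.7000 + 13.8000·sin(-2.0933)·0.05 = 19.1021
θ' = -2.0933 + (13.8000/2.0)·tan(-0.19)·0.05 = -2.1597
v' = 13.8000 − 3.8000·0.05 = 13.6100

(10.5557, 19.1021, -2.1597, 13.6100)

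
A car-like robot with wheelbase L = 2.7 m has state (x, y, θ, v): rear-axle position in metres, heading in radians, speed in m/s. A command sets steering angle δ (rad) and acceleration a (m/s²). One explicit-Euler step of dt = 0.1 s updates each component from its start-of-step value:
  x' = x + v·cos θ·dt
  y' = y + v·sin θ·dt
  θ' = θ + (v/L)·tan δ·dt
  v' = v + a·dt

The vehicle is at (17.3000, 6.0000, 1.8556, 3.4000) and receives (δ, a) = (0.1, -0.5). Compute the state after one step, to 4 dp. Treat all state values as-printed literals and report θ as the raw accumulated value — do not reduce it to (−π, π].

(17.2045, 6.3263, 1.8682, 3.3500)

x' = 17.3000 + 3.4000·cos(1.8556)·0.1 = 17.2045
y' = 6.0000 + 3.4000·sin(1.8556)·0.1 = 6.3263
θ' = 1.8556 + (3.4000/2.7)·tan(0.1)·0.1 = 1.8682
v' = 3.4000 − 0.5000·0.1 = 3.3500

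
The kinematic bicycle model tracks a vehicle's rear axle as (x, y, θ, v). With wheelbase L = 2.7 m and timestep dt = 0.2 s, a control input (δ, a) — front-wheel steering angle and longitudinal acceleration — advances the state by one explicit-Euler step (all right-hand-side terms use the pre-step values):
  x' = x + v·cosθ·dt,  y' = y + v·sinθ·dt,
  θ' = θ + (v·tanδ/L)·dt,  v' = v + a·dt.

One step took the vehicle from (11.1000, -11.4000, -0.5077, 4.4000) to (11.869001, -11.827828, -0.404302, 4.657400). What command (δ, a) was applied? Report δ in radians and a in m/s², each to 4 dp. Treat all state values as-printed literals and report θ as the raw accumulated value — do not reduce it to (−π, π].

a = (v'−v)/dt = (0.257400)/0.2 = 1.2870
Δθ = θ'−θ = 0.103398;  (v·dt/L) = 4.4000·0.2/2.7 = 0.325926
tan δ = Δθ·L/(v·dt) = 0.317244  →  δ = 0.3072

δ = 0.3072, a = 1.2870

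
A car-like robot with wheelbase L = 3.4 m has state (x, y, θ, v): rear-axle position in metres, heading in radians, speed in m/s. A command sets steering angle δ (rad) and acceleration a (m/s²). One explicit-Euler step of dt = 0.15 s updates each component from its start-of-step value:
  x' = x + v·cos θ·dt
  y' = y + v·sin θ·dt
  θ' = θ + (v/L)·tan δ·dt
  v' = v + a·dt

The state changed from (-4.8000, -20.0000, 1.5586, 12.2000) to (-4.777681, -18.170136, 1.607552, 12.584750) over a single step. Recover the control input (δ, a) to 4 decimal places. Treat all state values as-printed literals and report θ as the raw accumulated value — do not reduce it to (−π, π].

δ = 0.0907, a = 2.5650

a = (v'−v)/dt = (0.384750)/0.15 = 2.5650
Δθ = θ'−θ = 0.048952;  (v·dt/L) = 12.2000·0.15/3.4 = 0.538235
tan δ = Δθ·L/(v·dt) = 0.090949  →  δ = 0.0907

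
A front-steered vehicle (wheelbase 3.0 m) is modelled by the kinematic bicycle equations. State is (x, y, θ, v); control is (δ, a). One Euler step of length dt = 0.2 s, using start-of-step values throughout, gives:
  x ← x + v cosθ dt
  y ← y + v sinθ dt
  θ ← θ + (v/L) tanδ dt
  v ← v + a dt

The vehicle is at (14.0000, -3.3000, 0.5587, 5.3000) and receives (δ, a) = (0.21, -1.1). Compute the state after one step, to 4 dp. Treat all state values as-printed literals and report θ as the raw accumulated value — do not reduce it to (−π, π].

(14.8988, -2.7381, 0.6340, 5.0800)

x' = 14.0000 + 5.3000·cos(0.5587)·0.2 = 14.8988
y' = -3.3000 + 5.3000·sin(0.5587)·0.2 = -2.7381
θ' = 0.5587 + (5.3000/3.0)·tan(0.21)·0.2 = 0.6340
v' = 5.3000 − 1.1000·0.2 = 5.0800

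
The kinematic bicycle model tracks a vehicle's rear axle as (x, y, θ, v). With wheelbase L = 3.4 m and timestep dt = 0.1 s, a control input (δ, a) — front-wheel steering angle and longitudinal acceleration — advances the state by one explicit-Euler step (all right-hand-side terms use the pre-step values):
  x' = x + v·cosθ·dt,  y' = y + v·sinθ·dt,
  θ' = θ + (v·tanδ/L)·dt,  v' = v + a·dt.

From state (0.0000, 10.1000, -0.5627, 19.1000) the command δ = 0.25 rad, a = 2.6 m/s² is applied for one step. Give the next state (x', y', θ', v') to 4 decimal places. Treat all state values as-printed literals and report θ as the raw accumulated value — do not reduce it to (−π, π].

(1.6155, 9.0811, -0.4193, 19.3600)

x' = 0.0000 + 19.1000·cos(-0.5627)·0.1 = 1.6155
y' = 10.1000 + 19.1000·sin(-0.5627)·0.1 = 9.0811
θ' = -0.5627 + (19.1000/3.4)·tan(0.25)·0.1 = -0.4193
v' = 19.1000 + 2.6000·0.1 = 19.3600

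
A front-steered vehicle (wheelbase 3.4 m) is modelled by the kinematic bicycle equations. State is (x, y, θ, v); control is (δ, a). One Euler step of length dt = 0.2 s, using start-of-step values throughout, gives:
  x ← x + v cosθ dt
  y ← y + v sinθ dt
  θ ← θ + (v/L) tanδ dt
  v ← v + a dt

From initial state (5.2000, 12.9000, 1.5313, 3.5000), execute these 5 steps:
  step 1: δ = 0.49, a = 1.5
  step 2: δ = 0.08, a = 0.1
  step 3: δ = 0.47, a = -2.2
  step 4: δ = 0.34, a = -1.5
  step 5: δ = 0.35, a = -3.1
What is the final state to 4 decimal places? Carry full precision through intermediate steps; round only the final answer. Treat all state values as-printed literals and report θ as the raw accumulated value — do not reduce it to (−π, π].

after step 1 (δ=0.49, a=1.5): (5.227640, 13.599454, 1.641115, 3.800000)
after step 2 (δ=0.08, a=0.1): (5.174242, 14.357576, 1.659036, 3.820000)
after step 3 (δ=0.47, a=-2.2): (5.106914, 15.118603, 1.773179, 3.380000)
after step 4 (δ=0.34, a=-1.5): (4.971036, 15.780807, 1.843510, 3.080000)
after step 5 (δ=0.35, a=-3.1): (4.805119, 16.374041, 1.909645, 2.460000)

(4.8051, 16.3740, 1.9096, 2.4600)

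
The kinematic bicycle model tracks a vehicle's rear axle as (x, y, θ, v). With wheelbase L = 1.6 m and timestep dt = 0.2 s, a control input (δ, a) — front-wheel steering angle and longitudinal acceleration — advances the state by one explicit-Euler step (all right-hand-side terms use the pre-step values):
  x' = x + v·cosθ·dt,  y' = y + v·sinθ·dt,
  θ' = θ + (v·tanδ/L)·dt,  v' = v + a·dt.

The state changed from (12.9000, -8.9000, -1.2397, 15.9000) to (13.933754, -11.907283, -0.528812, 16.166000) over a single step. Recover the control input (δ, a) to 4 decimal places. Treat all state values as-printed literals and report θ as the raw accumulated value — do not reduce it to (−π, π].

δ = 0.3435, a = 1.3300

a = (v'−v)/dt = (0.266000)/0.2 = 1.3300
Δθ = θ'−θ = 0.710888;  (v·dt/L) = 15.9000·0.2/1.6 = 1.987500
tan δ = Δθ·L/(v·dt) = 0.357679  →  δ = 0.3435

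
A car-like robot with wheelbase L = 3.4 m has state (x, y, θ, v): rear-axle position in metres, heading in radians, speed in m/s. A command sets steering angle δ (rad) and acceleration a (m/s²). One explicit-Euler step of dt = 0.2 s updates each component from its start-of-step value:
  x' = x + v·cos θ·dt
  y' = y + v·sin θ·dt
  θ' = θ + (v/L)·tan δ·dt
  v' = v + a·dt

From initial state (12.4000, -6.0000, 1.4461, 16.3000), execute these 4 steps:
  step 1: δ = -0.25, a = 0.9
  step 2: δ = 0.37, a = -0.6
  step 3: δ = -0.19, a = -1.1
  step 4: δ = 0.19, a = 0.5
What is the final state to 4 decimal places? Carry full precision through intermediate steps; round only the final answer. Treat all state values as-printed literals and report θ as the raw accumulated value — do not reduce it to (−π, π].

(14.5482, 6.7568, 1.5748, 16.2400)

after step 1 (δ=-0.25, a=0.9): (12.805457, -2.765312, 1.201272, 16.480000)
after step 2 (δ=0.37, a=-0.6): (13.995879, 0.308205, 1.577271, 16.360000)
after step 3 (δ=-0.19, a=-1.1): (13.974694, 3.580137, 1.392192, 16.140000)
after step 4 (δ=0.19, a=0.5): (14.548169, 6.756788, 1.574782, 16.240000)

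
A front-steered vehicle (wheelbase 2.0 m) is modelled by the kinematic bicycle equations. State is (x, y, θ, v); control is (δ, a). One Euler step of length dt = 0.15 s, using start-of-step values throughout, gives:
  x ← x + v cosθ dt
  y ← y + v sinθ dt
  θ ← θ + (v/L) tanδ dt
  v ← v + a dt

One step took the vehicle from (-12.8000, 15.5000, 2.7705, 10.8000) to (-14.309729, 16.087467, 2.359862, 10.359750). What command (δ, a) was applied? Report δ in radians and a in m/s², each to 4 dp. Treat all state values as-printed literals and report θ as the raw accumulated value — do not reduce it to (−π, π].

a = (v'−v)/dt = (-0.440250)/0.15 = -2.9350
Δθ = θ'−θ = -0.410638;  (v·dt/L) = 10.8000·0.15/2.0 = 0.810000
tan δ = Δθ·L/(v·dt) = -0.506960  →  δ = -0.4692

δ = -0.4692, a = -2.9350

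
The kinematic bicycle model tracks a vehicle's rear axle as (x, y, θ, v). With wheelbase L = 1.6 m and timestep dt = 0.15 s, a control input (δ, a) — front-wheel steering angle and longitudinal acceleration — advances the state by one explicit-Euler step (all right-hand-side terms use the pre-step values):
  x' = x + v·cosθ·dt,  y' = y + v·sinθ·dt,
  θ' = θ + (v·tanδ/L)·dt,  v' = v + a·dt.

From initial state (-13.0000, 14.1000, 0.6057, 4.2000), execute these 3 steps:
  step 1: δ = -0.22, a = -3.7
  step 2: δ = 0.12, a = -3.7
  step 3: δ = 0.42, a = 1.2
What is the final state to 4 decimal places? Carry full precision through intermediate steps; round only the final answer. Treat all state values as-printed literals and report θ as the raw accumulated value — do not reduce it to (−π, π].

(-11.6140, 14.9750, 0.6882, 3.2700)

after step 1 (δ=-0.22, a=-3.7): (-12.482075, 14.458683, 0.517650, 3.645000)
after step 2 (δ=0.12, a=-3.7): (-12.006957, 14.729236, 0.558854, 3.090000)
after step 3 (δ=0.42, a=1.2): (-11.613973, 14.974991, 0.688221, 3.270000)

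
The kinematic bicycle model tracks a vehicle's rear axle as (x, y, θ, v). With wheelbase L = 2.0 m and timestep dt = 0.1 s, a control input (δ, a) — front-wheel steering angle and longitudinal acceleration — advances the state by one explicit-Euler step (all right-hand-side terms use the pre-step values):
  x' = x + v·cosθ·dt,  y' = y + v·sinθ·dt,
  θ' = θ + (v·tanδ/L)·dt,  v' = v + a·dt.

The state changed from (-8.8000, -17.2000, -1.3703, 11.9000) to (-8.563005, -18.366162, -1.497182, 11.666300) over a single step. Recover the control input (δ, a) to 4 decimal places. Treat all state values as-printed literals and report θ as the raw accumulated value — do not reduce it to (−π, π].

a = (v'−v)/dt = (-0.233700)/0.1 = -2.3370
Δθ = θ'−θ = -0.126882;  (v·dt/L) = 11.9000·0.1/2.0 = 0.595000
tan δ = Δθ·L/(v·dt) = -0.213247  →  δ = -0.2101

δ = -0.2101, a = -2.3370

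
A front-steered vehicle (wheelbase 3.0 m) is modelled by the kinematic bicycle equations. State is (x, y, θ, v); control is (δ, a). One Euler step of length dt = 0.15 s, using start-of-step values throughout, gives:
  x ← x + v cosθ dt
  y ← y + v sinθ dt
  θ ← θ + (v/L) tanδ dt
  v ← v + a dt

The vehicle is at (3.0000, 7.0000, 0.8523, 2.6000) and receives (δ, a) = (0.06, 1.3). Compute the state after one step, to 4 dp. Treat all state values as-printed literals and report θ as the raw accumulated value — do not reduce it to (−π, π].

(3.2567, 7.2936, 0.8601, 2.7950)

x' = 3.0000 + 2.6000·cos(0.8523)·0.15 = 3.2567
y' = 7.0000 + 2.6000·sin(0.8523)·0.15 = 7.2936
θ' = 0.8523 + (2.6000/3.0)·tan(0.06)·0.15 = 0.8601
v' = 2.6000 + 1.3000·0.15 = 2.7950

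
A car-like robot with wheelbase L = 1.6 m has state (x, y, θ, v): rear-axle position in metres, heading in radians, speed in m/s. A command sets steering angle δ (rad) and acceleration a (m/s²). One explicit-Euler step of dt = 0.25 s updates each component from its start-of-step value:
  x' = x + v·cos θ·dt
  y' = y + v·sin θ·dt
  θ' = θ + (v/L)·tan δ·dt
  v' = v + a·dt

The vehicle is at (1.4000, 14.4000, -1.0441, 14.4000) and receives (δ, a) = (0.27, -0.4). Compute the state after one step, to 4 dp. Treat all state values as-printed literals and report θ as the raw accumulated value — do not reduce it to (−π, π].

x' = 1.4000 + 14.4000·cos(-1.0441)·0.25 = 3.2096
y' = 14.4000 + 14.4000·sin(-1.0441)·0.25 = 11.2879
θ' = -1.0441 + (14.4000/1.6)·tan(0.27)·0.25 = -0.4214
v' = 14.4000 − 0.4000·0.25 = 14.3000

(3.2096, 11.2879, -0.4214, 14.3000)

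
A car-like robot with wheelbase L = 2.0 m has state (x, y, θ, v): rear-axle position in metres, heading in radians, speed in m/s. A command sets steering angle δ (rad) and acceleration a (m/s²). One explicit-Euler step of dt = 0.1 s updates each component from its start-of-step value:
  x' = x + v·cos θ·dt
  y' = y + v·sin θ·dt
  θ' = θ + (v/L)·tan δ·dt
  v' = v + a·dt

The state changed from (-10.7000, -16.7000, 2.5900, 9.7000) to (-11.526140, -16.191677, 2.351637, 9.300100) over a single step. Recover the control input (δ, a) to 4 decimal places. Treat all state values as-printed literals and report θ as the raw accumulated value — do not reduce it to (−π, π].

a = (v'−v)/dt = (-0.399900)/0.1 = -3.9990
Δθ = θ'−θ = -0.238363;  (v·dt/L) = 9.7000·0.1/2.0 = 0.485000
tan δ = Δθ·L/(v·dt) = -0.491470  →  δ = -0.4568

δ = -0.4568, a = -3.9990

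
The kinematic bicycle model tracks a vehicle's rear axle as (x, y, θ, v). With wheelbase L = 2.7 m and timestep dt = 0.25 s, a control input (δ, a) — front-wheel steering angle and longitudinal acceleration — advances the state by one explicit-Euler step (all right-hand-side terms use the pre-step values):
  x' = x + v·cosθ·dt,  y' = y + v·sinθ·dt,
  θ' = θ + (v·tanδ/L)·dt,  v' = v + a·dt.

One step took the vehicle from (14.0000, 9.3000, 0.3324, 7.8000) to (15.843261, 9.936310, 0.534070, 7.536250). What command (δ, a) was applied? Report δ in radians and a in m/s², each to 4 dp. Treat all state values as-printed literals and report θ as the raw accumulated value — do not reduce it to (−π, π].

δ = 0.2723, a = -1.0550

a = (v'−v)/dt = (-0.263750)/0.25 = -1.0550
Δθ = θ'−θ = 0.201670;  (v·dt/L) = 7.8000·0.25/2.7 = 0.722222
tan δ = Δθ·L/(v·dt) = 0.279235  →  δ = 0.2723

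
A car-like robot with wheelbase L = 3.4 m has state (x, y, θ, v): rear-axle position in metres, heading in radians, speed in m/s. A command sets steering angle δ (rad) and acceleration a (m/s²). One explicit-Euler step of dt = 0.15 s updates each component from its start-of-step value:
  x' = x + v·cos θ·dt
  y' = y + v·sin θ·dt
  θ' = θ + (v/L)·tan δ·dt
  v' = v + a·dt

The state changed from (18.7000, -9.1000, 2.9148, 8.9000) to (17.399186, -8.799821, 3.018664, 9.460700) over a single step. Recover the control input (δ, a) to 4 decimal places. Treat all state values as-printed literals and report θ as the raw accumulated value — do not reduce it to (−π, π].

δ = 0.2586, a = 3.7380

a = (v'−v)/dt = (0.560700)/0.15 = 3.7380
Δθ = θ'−θ = 0.103864;  (v·dt/L) = 8.9000·0.15/3.4 = 0.392647
tan δ = Δθ·L/(v·dt) = 0.264523  →  δ = 0.2586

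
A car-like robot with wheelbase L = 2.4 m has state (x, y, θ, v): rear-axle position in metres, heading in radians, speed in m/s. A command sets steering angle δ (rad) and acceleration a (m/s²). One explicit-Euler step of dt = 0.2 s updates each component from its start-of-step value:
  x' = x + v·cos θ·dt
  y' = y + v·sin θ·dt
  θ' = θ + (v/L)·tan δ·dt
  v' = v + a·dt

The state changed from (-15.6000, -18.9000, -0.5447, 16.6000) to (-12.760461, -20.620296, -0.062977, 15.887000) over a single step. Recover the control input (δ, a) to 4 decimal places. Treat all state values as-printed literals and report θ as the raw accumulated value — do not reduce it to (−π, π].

δ = 0.3351, a = -3.5650

a = (v'−v)/dt = (-0.713000)/0.2 = -3.5650
Δθ = θ'−θ = 0.481723;  (v·dt/L) = 16.6000·0.2/2.4 = 1.383333
tan δ = Δθ·L/(v·dt) = 0.348233  →  δ = 0.3351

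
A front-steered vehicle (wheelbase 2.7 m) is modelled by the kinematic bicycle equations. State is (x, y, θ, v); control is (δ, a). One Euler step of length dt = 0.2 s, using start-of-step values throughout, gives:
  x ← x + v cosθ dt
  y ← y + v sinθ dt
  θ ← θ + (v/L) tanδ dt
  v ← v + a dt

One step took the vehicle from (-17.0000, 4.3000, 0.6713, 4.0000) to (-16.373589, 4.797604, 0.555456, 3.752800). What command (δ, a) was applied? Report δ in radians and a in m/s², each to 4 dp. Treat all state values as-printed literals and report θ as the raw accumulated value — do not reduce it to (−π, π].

a = (v'−v)/dt = (-0.247200)/0.2 = -1.2360
Δθ = θ'−θ = -0.115844;  (v·dt/L) = 4.0000·0.2/2.7 = 0.296296
tan δ = Δθ·L/(v·dt) = -0.390974  →  δ = -0.3727

δ = -0.3727, a = -1.2360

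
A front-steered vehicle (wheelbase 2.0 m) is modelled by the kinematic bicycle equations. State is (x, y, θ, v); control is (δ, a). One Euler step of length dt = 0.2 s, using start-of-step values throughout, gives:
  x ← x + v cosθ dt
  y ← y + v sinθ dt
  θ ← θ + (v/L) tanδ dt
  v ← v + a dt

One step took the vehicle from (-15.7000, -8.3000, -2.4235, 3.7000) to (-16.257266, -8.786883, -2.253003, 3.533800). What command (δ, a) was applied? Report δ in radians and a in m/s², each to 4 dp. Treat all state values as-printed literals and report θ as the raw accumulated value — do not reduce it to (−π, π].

a = (v'−v)/dt = (-0.166200)/0.2 = -0.8310
Δθ = θ'−θ = 0.170497;  (v·dt/L) = 3.7000·0.2/2.0 = 0.370000
tan δ = Δθ·L/(v·dt) = 0.460803  →  δ = 0.4318

δ = 0.4318, a = -0.8310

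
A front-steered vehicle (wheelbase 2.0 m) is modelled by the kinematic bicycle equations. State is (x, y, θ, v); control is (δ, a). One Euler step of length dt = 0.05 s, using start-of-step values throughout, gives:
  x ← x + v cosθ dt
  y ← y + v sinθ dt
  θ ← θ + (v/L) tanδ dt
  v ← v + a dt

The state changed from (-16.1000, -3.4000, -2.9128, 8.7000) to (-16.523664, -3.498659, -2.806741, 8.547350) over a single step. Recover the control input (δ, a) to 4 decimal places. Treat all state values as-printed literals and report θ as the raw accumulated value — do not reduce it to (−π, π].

δ = 0.4537, a = -3.0530

a = (v'−v)/dt = (-0.152650)/0.05 = -3.0530
Δθ = θ'−θ = 0.106059;  (v·dt/L) = 8.7000·0.05/2.0 = 0.217500
tan δ = Δθ·L/(v·dt) = 0.487628  →  δ = 0.4537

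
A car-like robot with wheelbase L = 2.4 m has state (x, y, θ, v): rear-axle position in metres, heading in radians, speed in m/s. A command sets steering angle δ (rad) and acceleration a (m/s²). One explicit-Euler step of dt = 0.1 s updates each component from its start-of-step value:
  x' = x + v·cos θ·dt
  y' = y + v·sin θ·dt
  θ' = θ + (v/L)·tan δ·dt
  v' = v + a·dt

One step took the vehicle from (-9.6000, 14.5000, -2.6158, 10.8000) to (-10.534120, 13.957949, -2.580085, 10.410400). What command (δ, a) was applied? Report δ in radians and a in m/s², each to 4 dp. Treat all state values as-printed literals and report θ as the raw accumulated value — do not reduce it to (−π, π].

δ = 0.0792, a = -3.8960

a = (v'−v)/dt = (-0.389600)/0.1 = -3.8960
Δθ = θ'−θ = 0.035715;  (v·dt/L) = 10.8000·0.1/2.4 = 0.450000
tan δ = Δθ·L/(v·dt) = 0.079367  →  δ = 0.0792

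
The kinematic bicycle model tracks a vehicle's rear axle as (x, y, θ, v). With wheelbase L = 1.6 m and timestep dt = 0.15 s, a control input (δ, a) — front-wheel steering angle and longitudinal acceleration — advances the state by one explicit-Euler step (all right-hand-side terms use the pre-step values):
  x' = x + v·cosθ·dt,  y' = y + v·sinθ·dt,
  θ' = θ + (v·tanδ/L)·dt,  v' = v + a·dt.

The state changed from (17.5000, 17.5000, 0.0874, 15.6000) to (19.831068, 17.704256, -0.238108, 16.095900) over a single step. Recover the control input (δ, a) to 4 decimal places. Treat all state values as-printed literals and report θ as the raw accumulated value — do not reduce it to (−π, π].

a = (v'−v)/dt = (0.495900)/0.15 = 3.3060
Δθ = θ'−θ = -0.325508;  (v·dt/L) = 15.6000·0.15/1.6 = 1.462500
tan δ = Δθ·L/(v·dt) = -0.222570  →  δ = -0.2190

δ = -0.2190, a = 3.3060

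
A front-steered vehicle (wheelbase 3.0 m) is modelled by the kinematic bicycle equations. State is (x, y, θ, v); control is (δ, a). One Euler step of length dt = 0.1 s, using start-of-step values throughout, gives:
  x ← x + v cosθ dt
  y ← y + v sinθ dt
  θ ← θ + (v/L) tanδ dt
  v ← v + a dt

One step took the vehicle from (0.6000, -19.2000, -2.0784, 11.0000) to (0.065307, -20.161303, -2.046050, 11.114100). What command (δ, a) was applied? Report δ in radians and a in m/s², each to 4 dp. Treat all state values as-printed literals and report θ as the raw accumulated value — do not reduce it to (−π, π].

δ = 0.0880, a = 1.1410

a = (v'−v)/dt = (0.114100)/0.1 = 1.1410
Δθ = θ'−θ = 0.032350;  (v·dt/L) = 11.0000·0.1/3.0 = 0.366667
tan δ = Δθ·L/(v·dt) = 0.088227  →  δ = 0.0880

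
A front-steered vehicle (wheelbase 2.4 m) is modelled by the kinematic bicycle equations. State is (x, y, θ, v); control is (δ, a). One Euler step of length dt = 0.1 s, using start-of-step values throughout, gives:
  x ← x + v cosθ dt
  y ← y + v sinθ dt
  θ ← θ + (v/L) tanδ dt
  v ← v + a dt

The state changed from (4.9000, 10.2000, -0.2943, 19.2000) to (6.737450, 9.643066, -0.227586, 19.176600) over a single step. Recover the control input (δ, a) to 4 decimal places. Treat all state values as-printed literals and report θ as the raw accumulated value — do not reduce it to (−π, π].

a = (v'−v)/dt = (-0.023400)/0.1 = -0.2340
Δθ = θ'−θ = 0.066714;  (v·dt/L) = 19.2000·0.1/2.4 = 0.800000
tan δ = Δθ·L/(v·dt) = 0.083392  →  δ = 0.0832

δ = 0.0832, a = -0.2340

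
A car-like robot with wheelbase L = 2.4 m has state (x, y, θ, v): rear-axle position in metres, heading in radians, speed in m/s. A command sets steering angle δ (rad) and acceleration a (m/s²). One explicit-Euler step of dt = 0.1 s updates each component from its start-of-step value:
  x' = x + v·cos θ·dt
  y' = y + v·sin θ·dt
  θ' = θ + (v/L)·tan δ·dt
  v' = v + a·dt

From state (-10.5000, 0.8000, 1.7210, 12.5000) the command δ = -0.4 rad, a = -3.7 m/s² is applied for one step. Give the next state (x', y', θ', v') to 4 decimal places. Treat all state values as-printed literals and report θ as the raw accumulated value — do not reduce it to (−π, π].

x' = -10.5000 + 12.5000·cos(1.7210)·0.1 = -10.6870
y' = 0.8000 + 12.5000·sin(1.7210)·0.1 = 2.0359
θ' = 1.7210 + (12.5000/2.4)·tan(-0.4)·0.1 = 1.5008
v' = 12.5000 − 3.7000·0.1 = 12.1300

(-10.6870, 2.0359, 1.5008, 12.1300)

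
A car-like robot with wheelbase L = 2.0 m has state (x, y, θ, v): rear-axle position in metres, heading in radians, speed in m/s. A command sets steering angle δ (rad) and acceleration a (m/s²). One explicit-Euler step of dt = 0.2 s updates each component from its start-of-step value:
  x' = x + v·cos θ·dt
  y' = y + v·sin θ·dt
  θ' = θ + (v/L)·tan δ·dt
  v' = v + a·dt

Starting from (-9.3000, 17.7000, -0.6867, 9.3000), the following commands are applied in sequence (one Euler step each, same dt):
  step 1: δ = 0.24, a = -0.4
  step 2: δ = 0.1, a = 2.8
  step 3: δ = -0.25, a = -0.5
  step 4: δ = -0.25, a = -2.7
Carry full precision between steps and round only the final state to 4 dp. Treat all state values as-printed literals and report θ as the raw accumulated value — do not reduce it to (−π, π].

(-2.8027, 13.8834, -0.8635, 9.1400)

after step 1 (δ=0.24, a=-0.4): (-7.861583, 16.520781, -0.459113, 9.220000)
after step 2 (δ=0.1, a=2.8): (-6.208537, 15.703606, -0.366605, 9.780000)
after step 3 (δ=-0.25, a=-0.5): (-4.382514, 15.002482, -0.616329, 9.680000)
after step 4 (δ=-0.25, a=-2.7): (-2.802727, 13.883389, -0.863500, 9.140000)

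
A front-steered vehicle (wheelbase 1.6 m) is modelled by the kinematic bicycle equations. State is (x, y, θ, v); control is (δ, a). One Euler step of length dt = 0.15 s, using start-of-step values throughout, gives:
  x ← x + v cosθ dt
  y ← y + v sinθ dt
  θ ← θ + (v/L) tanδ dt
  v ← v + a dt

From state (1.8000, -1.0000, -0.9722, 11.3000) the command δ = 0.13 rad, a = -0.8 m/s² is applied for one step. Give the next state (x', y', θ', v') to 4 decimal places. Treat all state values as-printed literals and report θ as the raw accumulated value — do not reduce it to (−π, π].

x' = 1.8000 + 11.3000·cos(-0.9722)·0.15 = 2.7551
y' = -1.0000 + 11.3000·sin(-0.9722)·0.15 = -2.4003
θ' = -0.9722 + (11.3000/1.6)·tan(0.13)·0.15 = -0.8337
v' = 11.3000 − 0.8000·0.15 = 11.1800

(2.7551, -2.4003, -0.8337, 11.1800)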